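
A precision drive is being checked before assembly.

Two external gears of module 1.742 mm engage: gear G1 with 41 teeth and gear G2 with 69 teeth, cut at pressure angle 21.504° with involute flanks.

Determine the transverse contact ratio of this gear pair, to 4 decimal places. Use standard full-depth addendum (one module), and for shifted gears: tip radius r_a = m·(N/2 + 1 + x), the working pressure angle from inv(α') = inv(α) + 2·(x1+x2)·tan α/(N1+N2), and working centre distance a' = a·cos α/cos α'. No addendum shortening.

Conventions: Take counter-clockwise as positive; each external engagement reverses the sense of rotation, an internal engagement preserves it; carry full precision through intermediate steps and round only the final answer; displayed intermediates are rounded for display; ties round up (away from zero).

recognized (one external pair, fixed centres): single-mesh tooth geometry, m = 1.742, N1 = 41, N2 = 69
base radii: r_b1 = 33.225228, r_b2 = 55.915628
tip radii: r_a1 = 37.453000, r_a2 = 61.841000
no profile shift: α' = α, a' = a
action lengths: √(r_a1²−r_b1²) = 17.286163, √(r_a2²−r_b2²) = 26.414993
base pitch p_b = π·m·cos α = 5.091714
CR = (17.286163 + 26.414993 − 95.810000·sin 21.50400°)/5.091714 = 1.685179
contact ratio ≈ 1.6852

1.6852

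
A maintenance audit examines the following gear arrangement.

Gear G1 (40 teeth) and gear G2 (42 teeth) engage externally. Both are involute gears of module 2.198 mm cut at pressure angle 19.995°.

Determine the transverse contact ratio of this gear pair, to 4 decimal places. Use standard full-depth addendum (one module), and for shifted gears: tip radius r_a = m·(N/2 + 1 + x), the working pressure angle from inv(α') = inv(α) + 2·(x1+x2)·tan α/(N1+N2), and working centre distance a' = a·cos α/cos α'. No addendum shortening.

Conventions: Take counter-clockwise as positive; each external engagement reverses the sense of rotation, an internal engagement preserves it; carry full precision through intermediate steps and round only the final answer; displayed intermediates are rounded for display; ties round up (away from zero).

single-mesh involute tooth geometry (40T engaging 42T at module 2.198)
base radii: r_b1 = 41.310200, r_b2 = 43.375709
tip radii: r_a1 = 46.158000, r_a2 = 48.356000
no profile shift: α' = α, a' = a
action lengths: √(r_a1²−r_b1²) = 20.591949, √(r_a2²−r_b2²) = 21.374063
base pitch p_b = π·m·cos α = 6.488991
CR = (20.591949 + 21.374063 − 90.118000·sin 19.99500°)/6.488991 = 1.718485
contact ratio ≈ 1.7185

1.7185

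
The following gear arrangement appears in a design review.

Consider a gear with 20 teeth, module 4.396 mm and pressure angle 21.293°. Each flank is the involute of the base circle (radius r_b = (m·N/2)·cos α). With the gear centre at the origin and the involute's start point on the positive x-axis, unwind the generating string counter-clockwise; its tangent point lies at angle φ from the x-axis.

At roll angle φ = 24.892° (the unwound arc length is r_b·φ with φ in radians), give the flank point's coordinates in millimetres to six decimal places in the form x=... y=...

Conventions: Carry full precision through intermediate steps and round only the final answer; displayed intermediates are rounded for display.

recognized (one wheel, involute flank): single-mesh tooth geometry, m = 4.396, N = 20
pitch radius r_p = m·N/2 = 4.396·20/2 = 43.960000
base radius r_b = r_p·cos α = 43.960000·cos 21.293° = 40.959097
roll angle φ = 24.892° = 0.43444736 rad
x = r_b·(cos φ + φ·sin φ) = 44.644009
y = r_b·(sin φ − φ·cos φ) = 1.098554

x=44.644009 y=1.098554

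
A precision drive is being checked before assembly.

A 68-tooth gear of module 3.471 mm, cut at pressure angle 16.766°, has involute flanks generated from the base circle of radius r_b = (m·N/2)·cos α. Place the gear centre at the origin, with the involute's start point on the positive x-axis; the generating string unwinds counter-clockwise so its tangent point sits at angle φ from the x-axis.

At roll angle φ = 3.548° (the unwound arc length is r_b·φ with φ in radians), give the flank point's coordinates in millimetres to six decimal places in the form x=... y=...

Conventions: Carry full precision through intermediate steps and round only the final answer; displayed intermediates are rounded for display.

class = single-mesh tooth geometry [base-circle involute, m = 3.471, 68T]
pitch radius r_p = m·N/2 = 3.471·68/2 = 118.014000
base radius r_b = r_p·cos α = 118.014000·cos 16.766° = 112.997324
roll angle φ = 3.548° = 0.06192428 rad
x = r_b·(cos φ + φ·sin φ) = 113.213768
y = r_b·(sin φ − φ·cos φ) = 0.008941

x=113.213768 y=0.008941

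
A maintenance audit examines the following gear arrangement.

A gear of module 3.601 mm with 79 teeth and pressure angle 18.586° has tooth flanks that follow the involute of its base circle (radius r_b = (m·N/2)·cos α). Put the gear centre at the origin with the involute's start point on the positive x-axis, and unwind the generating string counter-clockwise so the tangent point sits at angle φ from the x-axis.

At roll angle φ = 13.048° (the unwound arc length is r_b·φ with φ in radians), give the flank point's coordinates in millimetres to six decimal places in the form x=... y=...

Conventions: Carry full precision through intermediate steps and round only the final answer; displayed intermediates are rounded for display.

x=138.271985 y=0.528016

single-mesh involute tooth geometry (79T wheel at module 3.601)
pitch radius r_p = m·N/2 = 3.601·79/2 = 142.239500
base radius r_b = r_p·cos α = 142.239500·cos 18.586° = 134.821186
roll angle φ = 13.048° = 0.22773056 rad
x = r_b·(cos φ + φ·sin φ) = 138.271985
y = r_b·(sin φ − φ·cos φ) = 0.528016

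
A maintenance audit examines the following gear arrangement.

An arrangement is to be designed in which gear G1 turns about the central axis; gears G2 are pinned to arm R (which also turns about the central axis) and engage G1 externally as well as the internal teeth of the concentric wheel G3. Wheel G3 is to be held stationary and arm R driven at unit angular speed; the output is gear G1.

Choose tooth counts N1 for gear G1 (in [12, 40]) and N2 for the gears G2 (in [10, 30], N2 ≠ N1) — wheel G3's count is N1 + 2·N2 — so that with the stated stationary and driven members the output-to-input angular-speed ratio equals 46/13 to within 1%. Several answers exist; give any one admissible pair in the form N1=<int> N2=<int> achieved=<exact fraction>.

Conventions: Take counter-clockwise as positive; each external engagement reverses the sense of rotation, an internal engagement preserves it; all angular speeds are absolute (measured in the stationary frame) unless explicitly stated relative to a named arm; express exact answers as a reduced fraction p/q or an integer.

N1=13 N2=10 achieved=46/13

design class (target 46/13): planetary set
Willis with ω_ring = 0: ω_sun/ω_arm = (N1+N3)/N1; set equal to 46/13  ⇒  N3/N1 = 46/13 − 1 = 33/13
N3 = N1 + 2·N2  ⇒  N2/N1 = (N3/N1 − 1)/2 = (33/13 − 1)/2 = 10/13
smallest multiple with N1 ≥ 12 and N2 ≥ 10: k = 1  ⇒  N1 = 1·13 = 13, N2 = 1·10 = 10 (N1 ≤ 40, N2 ≤ 30, N2 ≠ N1 ✓), N3 = 13 + 2·10 = 33
check: (N1+N3)/N1 with N1 = 13, N3 = 33 gives 46/13; |achieved − target| = 0 ≤ 23/650 ✓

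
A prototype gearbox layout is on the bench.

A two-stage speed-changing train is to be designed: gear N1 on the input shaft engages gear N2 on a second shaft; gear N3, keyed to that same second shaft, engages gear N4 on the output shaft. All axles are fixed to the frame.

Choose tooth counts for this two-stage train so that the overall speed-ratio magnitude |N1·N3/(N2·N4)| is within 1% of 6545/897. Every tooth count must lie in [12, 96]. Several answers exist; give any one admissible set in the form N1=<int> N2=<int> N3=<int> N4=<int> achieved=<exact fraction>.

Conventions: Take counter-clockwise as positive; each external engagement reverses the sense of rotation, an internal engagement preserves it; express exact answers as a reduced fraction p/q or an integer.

N1=77 N2=13 N3=85 N4=69 achieved=6545/897

2-stage fixed-axis compound train for ratio 6545/897
target = 6545/897 in lowest terms: an exact hit needs N1·N3 = k·6545 and N2·N4 = k·897 for one integer k, every count in [12, 96]; additionally prefer no 1:1 stage (N1 ≠ N2, N3 ≠ N4)
k = 1: N1·N3 = 6545 = 77·85, N2·N4 = 897 = 13·69
achieved = 77·85/(13·69) = 6545/897; |achieved − target| = 0 ≤ 1309/17940 ✓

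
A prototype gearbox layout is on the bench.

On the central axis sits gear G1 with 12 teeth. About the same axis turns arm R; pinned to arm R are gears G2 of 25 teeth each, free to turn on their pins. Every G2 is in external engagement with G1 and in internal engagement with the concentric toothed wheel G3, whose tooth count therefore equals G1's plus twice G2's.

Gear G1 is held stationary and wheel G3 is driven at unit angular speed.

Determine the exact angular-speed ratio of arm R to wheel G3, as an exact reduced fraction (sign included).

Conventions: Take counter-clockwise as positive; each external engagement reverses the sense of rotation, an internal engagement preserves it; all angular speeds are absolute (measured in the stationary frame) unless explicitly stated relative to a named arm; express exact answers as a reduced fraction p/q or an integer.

planetary set (12T centre, 25T on arm, 62T internal) — Willis relation
ring teeth: 12 + 2·25 = 62
12(ω_sun−ω_arm) = −62(ω_ring−ω_arm),  ω_sun = 0, ω_ring = 1
12(0−ω_arm) = −62(1−ω_arm)  ⇒  74·ω_arm = 62  ⇒  ω_arm = 31/37
ω_out/ω_in = 31/37

31/37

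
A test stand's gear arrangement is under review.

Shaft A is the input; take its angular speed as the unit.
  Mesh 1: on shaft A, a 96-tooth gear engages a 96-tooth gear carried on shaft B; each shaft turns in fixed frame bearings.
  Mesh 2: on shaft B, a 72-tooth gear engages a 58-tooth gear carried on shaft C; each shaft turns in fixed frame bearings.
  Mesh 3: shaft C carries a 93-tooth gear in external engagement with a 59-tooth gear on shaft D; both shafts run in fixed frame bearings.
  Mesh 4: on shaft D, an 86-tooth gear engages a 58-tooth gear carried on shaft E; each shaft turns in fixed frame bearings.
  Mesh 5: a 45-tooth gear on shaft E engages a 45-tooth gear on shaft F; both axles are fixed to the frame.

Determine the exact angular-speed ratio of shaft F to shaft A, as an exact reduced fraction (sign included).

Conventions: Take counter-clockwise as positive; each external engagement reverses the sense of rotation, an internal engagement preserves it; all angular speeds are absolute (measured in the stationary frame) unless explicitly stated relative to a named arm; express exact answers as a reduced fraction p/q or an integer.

class = fixed-axis compound train [5 meshes; 5 ratios multiply, 5 sense flips]
mesh 1 [96T→96T]: running ratio 1, sense −
mesh 2 [72T→58T]: running ratio 36/29, sense +
mesh 3 [93T→59T]: running ratio 3348/1711, sense −
mesh 4 [86T→58T]: running ratio 143964/49619, sense +
mesh 5 [45T→45T]: running ratio 143964/49619, sense −
ω_out/ω_in = -143964/49619

-143964/49619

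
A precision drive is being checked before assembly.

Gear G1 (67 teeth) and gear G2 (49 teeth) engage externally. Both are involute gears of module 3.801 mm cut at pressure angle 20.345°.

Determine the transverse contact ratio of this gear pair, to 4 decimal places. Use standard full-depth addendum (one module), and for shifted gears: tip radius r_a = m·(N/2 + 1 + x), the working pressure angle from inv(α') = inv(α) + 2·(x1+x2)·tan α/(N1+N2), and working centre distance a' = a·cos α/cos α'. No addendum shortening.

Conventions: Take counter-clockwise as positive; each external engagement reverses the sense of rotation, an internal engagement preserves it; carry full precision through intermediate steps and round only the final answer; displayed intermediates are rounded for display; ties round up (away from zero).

single-mesh involute tooth geometry (67T engaging 49T at module 3.801)
base radii: r_b1 = 119.389948, r_b2 = 87.315036
tip radii: r_a1 = 131.134500, r_a2 = 96.925500
no profile shift: α' = α, a' = a
action lengths: √(r_a1²−r_b1²) = 54.242949, √(r_a2²−r_b2²) = 42.078937
base pitch p_b = π·m·cos α = 11.196256
CR = (54.242949 + 42.078937 − 220.458000·sin 20.34500°)/11.196256 = 1.757264
contact ratio ≈ 1.7573

1.7573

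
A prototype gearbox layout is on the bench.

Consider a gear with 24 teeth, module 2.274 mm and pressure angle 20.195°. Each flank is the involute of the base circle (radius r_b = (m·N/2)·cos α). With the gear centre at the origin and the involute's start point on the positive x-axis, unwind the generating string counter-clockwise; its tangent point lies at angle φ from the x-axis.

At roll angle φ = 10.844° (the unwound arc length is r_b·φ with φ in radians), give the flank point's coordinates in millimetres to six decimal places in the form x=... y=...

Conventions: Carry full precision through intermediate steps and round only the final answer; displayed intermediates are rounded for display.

x=26.065012 y=0.057669

single-mesh involute tooth geometry (24T wheel at module 2.274)
pitch radius r_p = m·N/2 = 2.274·24/2 = 27.288000
base radius r_b = r_p·cos α = 27.288000·cos 20.195° = 25.610420
roll angle φ = 10.844° = 0.18926350 rad
x = r_b·(cos φ + φ·sin φ) = 26.065012
y = r_b·(sin φ − φ·cos φ) = 0.057669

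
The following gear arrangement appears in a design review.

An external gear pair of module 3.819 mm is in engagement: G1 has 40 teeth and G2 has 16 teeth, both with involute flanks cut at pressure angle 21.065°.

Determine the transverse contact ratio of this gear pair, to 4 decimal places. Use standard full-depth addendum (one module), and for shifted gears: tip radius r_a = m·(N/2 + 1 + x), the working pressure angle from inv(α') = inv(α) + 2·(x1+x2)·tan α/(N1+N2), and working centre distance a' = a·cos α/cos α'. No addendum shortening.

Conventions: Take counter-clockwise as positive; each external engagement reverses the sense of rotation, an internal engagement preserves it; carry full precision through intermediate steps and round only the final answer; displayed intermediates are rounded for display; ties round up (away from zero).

single-mesh involute tooth geometry (40T engaging 16T at module 3.819)
base radii: r_b1 = 71.275774, r_b2 = 28.510310
tip radii: r_a1 = 80.199000, r_a2 = 34.371000
no profile shift: α' = α, a' = a
action lengths: √(r_a1²−r_b1²) = 36.764706, √(r_a2²−r_b2²) = 19.197080
base pitch p_b = π·m·cos α = 11.195972
CR = (36.764706 + 19.197080 − 106.932000·sin 21.06500°)/11.195972 = 1.565523
contact ratio ≈ 1.5655

1.5655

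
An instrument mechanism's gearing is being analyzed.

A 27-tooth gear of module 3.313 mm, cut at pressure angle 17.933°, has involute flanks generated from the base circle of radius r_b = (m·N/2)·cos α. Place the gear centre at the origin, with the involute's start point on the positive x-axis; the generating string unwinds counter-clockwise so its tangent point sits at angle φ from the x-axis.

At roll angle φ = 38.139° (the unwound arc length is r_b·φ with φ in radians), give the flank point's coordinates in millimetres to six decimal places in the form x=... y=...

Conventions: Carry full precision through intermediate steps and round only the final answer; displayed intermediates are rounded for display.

recognized (one wheel, involute flank): single-mesh tooth geometry, m = 3.313, N = 27
pitch radius r_p = m·N/2 = 3.313·27/2 = 44.725500
base radius r_b = r_p·cos α = 44.725500·cos 17.933° = 42.552611
roll angle φ = 38.139° = 0.66565112 rad
x = r_b·(cos φ + φ·sin φ) = 50.961089
y = r_b·(sin φ − φ·cos φ) = 4.001090

x=50.961089 y=4.001090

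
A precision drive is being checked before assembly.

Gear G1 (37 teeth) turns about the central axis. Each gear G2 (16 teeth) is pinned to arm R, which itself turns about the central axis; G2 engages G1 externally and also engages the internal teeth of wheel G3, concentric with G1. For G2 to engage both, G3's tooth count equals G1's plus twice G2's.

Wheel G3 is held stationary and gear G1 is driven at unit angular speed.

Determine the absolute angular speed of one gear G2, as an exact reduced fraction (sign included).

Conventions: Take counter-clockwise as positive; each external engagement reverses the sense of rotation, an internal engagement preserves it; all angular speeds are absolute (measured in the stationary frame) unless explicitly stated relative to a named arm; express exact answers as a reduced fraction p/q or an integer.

-37/32

recognized (axles ride arm R): planetary set, 37/16/69 teeth
ring teeth: 37 + 2·16 = 69
37(ω_sun−ω_arm) = −69(ω_ring−ω_arm),  ω_ring = 0, ω_sun = 1
37(1−ω_arm) = −69(0−ω_arm)  ⇒  106·ω_arm = 37  ⇒  ω_arm = 37/106
sun–planet mesh: 37·(1−37/106) = −16·(ω_p−ω_arm)  ⇒  ω_p−ω_arm = -2553/1696
ω_p = 37/106 − 2553/1696 = -37/32
exact speed ratio = -37/32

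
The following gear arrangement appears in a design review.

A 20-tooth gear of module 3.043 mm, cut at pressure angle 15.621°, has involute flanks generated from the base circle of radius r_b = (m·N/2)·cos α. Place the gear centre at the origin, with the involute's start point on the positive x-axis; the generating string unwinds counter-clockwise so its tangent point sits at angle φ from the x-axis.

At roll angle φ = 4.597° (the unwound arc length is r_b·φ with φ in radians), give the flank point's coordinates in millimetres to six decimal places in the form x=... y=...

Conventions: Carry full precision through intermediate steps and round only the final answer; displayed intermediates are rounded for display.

x=29.400210 y=0.005042

recognized (one wheel, involute flank): single-mesh tooth geometry, m = 3.043, N = 20
pitch radius r_p = m·N/2 = 3.043·20/2 = 30.430000
base radius r_b = r_p·cos α = 30.430000·cos 15.621° = 29.306036
roll angle φ = 4.597° = 0.08023279 rad
x = r_b·(cos φ + φ·sin φ) = 29.400210
y = r_b·(sin φ − φ·cos φ) = 0.005042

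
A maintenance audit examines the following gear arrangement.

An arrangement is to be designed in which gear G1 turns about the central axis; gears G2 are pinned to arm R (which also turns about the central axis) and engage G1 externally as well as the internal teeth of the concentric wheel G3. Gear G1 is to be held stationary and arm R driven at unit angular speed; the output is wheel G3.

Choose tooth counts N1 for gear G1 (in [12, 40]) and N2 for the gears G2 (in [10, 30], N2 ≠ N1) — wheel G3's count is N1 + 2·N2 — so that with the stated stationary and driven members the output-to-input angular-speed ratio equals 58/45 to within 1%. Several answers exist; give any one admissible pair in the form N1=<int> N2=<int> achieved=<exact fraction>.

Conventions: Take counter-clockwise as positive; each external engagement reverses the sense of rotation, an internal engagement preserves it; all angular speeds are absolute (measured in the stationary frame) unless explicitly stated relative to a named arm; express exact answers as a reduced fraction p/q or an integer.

N1=13 N2=16 achieved=58/45

design class (target 58/45): planetary set
Willis with ω_sun = 0: ω_ring/ω_arm = (N1+N3)/N3; set equal to 58/45  ⇒  N3/N1 = 1/(58/45 − 1) = 45/13
N3 = N1 + 2·N2  ⇒  N2/N1 = (N3/N1 − 1)/2 = (45/13 − 1)/2 = 16/13
smallest multiple with N1 ≥ 12 and N2 ≥ 10: k = 1  ⇒  N1 = 1·13 = 13, N2 = 1·16 = 16 (N1 ≤ 40, N2 ≤ 30, N2 ≠ N1 ✓), N3 = 13 + 2·16 = 45
check: (N1+N3)/N3 with N1 = 13, N3 = 45 gives 58/45; |achieved − target| = 0 ≤ 29/2250 ✓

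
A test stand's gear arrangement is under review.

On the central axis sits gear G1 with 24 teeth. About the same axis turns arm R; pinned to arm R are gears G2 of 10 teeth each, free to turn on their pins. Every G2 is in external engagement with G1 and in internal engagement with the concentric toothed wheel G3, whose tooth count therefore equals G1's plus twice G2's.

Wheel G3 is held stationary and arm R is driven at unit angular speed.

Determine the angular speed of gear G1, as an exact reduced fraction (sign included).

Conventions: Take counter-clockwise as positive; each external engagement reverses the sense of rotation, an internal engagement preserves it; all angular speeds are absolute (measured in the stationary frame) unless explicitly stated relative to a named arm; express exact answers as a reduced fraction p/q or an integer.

17/6

planetary set (24T centre, 10T on arm, 44T internal) — Willis relation
ring teeth: 24 + 2·10 = 44
24(ω_sun−ω_arm) = −44(ω_ring−ω_arm),  ω_ring = 0, ω_arm = 1
ω_sun = 1 − (44/24)(0−1) = 17/6
exact speed ratio = 17/6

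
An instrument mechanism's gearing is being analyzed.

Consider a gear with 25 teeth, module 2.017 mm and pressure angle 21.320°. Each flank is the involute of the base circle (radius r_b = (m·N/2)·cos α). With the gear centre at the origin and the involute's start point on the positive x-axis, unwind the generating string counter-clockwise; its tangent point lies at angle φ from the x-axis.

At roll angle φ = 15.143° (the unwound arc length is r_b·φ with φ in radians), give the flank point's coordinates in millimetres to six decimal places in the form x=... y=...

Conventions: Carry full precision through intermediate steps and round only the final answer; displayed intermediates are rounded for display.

x=24.293106 y=0.143529

single-mesh involute tooth geometry (25T wheel at module 2.017)
pitch radius r_p = m·N/2 = 2.017·25/2 = 25.212500
base radius r_b = r_p·cos α = 25.212500·cos 21.320° = 23.487067
roll angle φ = 15.143° = 0.26429521 rad
x = r_b·(cos φ + φ·sin φ) = 24.293106
y = r_b·(sin φ − φ·cos φ) = 0.143529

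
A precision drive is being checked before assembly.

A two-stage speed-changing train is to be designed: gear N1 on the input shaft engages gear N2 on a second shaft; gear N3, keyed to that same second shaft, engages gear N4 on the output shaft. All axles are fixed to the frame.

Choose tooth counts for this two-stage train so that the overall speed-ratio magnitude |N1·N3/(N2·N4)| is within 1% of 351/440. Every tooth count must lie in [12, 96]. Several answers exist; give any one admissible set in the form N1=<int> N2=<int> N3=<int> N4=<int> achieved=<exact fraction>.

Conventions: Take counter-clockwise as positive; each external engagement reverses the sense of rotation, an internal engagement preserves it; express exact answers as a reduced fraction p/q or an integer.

N1=13 N2=20 N3=27 N4=22 achieved=351/440

2-stage fixed-axis compound train for ratio 351/440
target = 351/440 in lowest terms: an exact hit needs N1·N3 = k·351 and N2·N4 = k·440 for one integer k, every count in [12, 96]; additionally prefer no 1:1 stage (N1 ≠ N2, N3 ≠ N4)
k = 1: N1·N3 = 351 = 13·27, N2·N4 = 440 = 20·22
achieved = 13·27/(20·22) = 351/440; |achieved − target| = 0 ≤ 351/44000 ✓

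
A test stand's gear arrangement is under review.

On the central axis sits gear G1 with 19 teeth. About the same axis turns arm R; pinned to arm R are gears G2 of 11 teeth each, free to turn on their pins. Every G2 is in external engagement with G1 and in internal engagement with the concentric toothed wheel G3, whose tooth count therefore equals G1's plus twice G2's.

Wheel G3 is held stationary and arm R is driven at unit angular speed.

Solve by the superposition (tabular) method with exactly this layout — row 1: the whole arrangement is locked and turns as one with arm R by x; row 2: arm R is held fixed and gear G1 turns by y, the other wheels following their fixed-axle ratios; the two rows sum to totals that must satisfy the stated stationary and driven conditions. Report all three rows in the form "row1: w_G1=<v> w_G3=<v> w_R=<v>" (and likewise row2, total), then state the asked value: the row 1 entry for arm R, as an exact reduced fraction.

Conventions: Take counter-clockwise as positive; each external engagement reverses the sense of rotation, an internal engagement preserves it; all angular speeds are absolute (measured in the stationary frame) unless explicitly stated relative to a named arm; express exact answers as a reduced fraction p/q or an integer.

row1: w_G1=1 w_G3=1 w_R=1
row2: w_G1=41/19 w_G3=-1 w_R=0
total: w_G1=60/19 w_G3=0 w_R=1
asked value: 1

recognized (axles ride arm R): planetary set, 19/11/41 teeth
row 1 (train locked, turned with arm): all members turn x
row 2 (arm held, sun turns y): ω_ring = −(19/41)·y, ω_arm = 0
boundary: total ω_ring = x − (19/41)·y = 0 and total ω_arm = x = 1  ⇒  y = 41/19, x = 1
row 2 ring = −(19/41)·41/19 = -1
totals (row 1 + row 2): sun 1 + 41/19 = 60/19, ring 1 + (-1) = 0, arm 1 + 0 = 1
asked cell (row1, arm) = 1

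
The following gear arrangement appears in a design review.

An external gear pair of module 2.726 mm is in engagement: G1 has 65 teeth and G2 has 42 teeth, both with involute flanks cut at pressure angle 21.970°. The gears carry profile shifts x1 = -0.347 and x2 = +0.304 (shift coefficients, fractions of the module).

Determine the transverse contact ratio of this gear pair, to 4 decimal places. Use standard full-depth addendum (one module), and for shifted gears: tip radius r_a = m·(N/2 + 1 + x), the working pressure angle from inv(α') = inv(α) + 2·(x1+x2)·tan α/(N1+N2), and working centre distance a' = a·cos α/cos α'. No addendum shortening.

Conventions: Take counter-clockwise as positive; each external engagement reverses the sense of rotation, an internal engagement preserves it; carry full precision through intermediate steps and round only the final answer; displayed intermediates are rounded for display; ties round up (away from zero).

1.6412

single-mesh involute tooth geometry (65T engaging 42T at module 2.726)
base radii: r_b1 = 82.161220, r_b2 = 53.088788
tip radii: r_a1 = 90.375078, r_a2 = 60.800704
inv(α') = inv(21.970°) + 2·(-0.347+0.304)·tan α/(65+42) = 0.01964421  ⇒  α' = 21.85519°
a' = a·cos α / cos α' = 145.8410·cos 21.970°/cos 21.85519° = 145.723490
action lengths: √(r_a1²−r_b1²) = 37.645567, √(r_a2²−r_b2²) = 29.636231
base pitch p_b = π·m·cos α = 7.942064
CR = (37.645567 + 29.636231 − 145.723490·sin 21.85519°)/7.942064 = 1.641196
contact ratio ≈ 1.6412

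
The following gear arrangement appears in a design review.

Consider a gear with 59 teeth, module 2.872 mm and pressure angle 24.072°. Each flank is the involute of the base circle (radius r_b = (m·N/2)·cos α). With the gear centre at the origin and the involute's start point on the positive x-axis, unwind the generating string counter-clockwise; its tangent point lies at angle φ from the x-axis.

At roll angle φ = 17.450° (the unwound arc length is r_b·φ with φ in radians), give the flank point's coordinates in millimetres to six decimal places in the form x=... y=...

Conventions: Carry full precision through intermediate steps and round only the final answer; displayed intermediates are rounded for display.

class = single-mesh tooth geometry [base-circle involute, m = 2.872, 59T]
pitch radius r_p = m·N/2 = 2.872·59/2 = 84.724000
base radius r_b = r_p·cos α = 84.724000·cos 24.072° = 77.355860
roll angle φ = 17.450° = 0.30455995 rad
x = r_b·(cos φ + φ·sin φ) = 80.860733
y = r_b·(sin φ − φ·cos φ) = 0.721700

x=80.860733 y=0.721700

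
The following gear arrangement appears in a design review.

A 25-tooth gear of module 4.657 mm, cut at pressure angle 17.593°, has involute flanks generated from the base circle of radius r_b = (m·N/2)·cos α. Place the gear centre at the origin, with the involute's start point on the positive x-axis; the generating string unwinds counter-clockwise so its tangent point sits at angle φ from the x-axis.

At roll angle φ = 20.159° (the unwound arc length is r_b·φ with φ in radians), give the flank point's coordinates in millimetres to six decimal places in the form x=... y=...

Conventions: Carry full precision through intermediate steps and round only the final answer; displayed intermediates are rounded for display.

topology: single-mesh involute geometry — m = 4.657, N = 25
pitch radius r_p = m·N/2 = 4.657·25/2 = 58.212500
base radius r_b = r_p·cos α = 58.212500·cos 17.593° = 55.489762
roll angle φ = 20.159° = 0.35184092 rad
x = r_b·(cos φ + φ·sin φ) = 58.818792
y = r_b·(sin φ − φ·cos φ) = 0.795692

x=58.818792 y=0.795692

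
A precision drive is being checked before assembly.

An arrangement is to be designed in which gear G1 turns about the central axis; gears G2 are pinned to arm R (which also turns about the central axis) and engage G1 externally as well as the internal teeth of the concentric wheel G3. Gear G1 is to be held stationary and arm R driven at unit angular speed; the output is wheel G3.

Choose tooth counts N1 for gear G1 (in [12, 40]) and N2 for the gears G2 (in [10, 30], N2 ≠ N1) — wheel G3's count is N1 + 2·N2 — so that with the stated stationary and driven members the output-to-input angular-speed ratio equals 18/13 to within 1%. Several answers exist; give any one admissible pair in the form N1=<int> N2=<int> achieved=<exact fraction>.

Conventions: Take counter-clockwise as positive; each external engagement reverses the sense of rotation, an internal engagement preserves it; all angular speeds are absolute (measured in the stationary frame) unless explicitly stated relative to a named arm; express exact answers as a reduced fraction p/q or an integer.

topology: planetary set — design target 18/13, arm = carrier (Willis)
Willis with ω_sun = 0: ω_ring/ω_arm = (N1+N3)/N3; set equal to 18/13  ⇒  N3/N1 = 1/(18/13 − 1) = 13/5
N3 = N1 + 2·N2  ⇒  N2/N1 = (N3/N1 − 1)/2 = (13/5 − 1)/2 = 4/5
smallest multiple with N1 ≥ 12 and N2 ≥ 10: k = 3  ⇒  N1 = 3·5 = 15, N2 = 3·4 = 12 (N1 ≤ 40, N2 ≤ 30, N2 ≠ N1 ✓), N3 = 15 + 2·12 = 39
check: (N1+N3)/N3 with N1 = 15, N3 = 39 gives 18/13; |achieved − target| = 0 ≤ 9/650 ✓

N1=15 N2=12 achieved=18/13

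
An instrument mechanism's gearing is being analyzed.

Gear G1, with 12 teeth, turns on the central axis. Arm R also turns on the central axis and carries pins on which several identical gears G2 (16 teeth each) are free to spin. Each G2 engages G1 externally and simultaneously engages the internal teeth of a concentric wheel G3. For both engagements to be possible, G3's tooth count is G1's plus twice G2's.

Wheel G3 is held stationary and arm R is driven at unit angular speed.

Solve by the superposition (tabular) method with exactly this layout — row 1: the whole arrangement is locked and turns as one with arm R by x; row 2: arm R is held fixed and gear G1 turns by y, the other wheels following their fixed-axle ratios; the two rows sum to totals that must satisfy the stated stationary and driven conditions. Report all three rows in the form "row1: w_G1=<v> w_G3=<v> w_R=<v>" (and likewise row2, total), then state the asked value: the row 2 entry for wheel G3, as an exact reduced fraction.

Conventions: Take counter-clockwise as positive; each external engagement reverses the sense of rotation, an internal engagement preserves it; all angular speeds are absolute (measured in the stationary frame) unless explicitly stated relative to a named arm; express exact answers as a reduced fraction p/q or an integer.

row1: w_G1=1 w_G3=1 w_R=1
row2: w_G1=11/3 w_G3=-1 w_R=0
total: w_G1=14/3 w_G3=0 w_R=1
asked value: -1

planetary set (12T centre, 16T on arm, 44T internal) — Willis relation
row 1: whole set turns with the arm by x
superposition row 2 [arm held]: sun y, ring −(12/44)·y, arm 0
boundary: total ω_ring = x − (12/44)·y = 0 and total ω_arm = x = 1  ⇒  y = 11/3, x = 1
row 2 ring = −(12/44)·11/3 = -1
totals (row 1 + row 2): sun 1 + 11/3 = 14/3, ring 1 + (-1) = 0, arm 1 + 0 = 1
asked cell (row2, ring) = -1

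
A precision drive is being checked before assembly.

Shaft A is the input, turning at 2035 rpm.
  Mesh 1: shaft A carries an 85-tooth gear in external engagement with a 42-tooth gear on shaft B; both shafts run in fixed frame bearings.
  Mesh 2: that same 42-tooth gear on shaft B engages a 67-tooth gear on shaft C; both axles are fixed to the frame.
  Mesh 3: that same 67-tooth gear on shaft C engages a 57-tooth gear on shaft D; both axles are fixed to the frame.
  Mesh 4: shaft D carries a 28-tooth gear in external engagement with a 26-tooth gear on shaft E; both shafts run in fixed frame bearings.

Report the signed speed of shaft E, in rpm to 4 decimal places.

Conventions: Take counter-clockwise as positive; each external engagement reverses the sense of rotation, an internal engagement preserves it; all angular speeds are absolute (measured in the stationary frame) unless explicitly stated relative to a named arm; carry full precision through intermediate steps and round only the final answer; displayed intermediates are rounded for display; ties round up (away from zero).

recognized (5 fixed axles, 4 meshes): fixed-axis compound train
mesh 1 [85T→42T]: ω = 2035.0000×85/42 = 4118.4524 rpm, sense flips to −
mesh 2 [42T→67T]: ω = 4118.4524×42/67 = 2581.7164 rpm, sense flips to +
mesh 3 [67T→57T]: ω = 2581.7164×67/57 = 3034.6491 rpm, sense flips to −
mesh 4 [28T→26T]: ω = 3034.6491×28/26 = 3268.0837 rpm, sense flips to +
signed output speed = +3268.0837 rpm

+3268.0837 rpm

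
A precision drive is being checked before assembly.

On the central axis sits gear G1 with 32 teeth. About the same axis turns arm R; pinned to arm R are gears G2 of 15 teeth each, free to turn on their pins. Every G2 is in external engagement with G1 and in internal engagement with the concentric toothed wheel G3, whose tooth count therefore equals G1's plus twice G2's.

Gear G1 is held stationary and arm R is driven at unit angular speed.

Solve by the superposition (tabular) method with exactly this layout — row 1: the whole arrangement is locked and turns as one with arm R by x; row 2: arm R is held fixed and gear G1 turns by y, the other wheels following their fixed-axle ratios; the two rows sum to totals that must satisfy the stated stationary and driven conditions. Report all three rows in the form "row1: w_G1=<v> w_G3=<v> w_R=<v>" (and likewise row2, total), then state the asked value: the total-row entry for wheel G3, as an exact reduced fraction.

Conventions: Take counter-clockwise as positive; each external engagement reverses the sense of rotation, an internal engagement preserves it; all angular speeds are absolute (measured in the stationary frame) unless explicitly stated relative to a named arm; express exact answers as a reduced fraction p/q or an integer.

planetary set (32T centre, 15T on arm, 62T internal) — Willis relation
superposition row 1 [locked train]: every member turns x
row 2 — arm fixed, fixed-axis ratios: sun y, ring −(32/62)·y, arm 0
boundary: total ω_sun = x + y = 0 and total ω_arm = x = 1  ⇒  y = -1, x = 1
row 2 ring = −(32/62)·(-1) = 16/31
totals (row 1 + row 2): sun 1 + (-1) = 0, ring 1 + 16/31 = 47/31, arm 1 + 0 = 1
asked cell (total, ring) = 47/31

row1: w_G1=1 w_G3=1 w_R=1
row2: w_G1=-1 w_G3=16/31 w_R=0
total: w_G1=0 w_G3=47/31 w_R=1
asked value: 47/31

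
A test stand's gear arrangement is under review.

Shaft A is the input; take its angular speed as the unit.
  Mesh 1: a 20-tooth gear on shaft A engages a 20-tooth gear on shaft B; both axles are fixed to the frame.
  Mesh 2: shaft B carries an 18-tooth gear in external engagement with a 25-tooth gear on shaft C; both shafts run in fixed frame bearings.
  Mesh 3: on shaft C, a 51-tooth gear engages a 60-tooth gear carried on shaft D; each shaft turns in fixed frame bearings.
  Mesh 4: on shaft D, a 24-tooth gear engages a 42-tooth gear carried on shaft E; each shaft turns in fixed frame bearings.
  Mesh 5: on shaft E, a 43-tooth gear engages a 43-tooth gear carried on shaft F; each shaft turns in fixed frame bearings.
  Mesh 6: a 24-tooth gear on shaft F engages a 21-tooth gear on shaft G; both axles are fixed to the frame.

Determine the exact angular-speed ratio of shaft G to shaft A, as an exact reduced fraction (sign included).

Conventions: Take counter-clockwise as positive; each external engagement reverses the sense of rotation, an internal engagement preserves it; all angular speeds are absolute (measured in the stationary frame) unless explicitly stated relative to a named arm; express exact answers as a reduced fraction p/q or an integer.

class = fixed-axis compound train [6 meshes; 6 ratios multiply, 6 sense flips]
mesh 1 [20T→20T]: running ratio 1, sense −
mesh 2 [18T→25T]: running ratio 18/25, sense +
mesh 3 [51T→60T]: running ratio 153/250, sense −
mesh 4 [24T→42T]: running ratio 306/875, sense +
mesh 5 [43T→43T]: running ratio 306/875, sense −
mesh 6 [24T→21T]: running ratio 2448/6125, sense +
ω_out/ω_in = 2448/6125

2448/6125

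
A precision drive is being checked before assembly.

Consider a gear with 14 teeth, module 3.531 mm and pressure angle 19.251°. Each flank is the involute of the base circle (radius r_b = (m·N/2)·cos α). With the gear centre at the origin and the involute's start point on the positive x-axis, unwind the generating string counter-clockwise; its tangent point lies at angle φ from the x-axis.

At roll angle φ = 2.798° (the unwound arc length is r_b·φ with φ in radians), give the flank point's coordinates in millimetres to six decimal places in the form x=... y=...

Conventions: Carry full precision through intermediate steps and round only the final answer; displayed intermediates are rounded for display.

recognized (one wheel, involute flank): single-mesh tooth geometry, m = 3.531, N = 14
pitch radius r_p = m·N/2 = 3.531·14/2 = 24.717000
base radius r_b = r_p·cos α = 24.717000·cos 19.251° = 23.334906
roll angle φ = 2.798° = 0.04883431 rad
x = r_b·(cos φ + φ·sin φ) = 23.362714
y = r_b·(sin φ − φ·cos φ) = 0.000906

x=23.362714 y=0.000906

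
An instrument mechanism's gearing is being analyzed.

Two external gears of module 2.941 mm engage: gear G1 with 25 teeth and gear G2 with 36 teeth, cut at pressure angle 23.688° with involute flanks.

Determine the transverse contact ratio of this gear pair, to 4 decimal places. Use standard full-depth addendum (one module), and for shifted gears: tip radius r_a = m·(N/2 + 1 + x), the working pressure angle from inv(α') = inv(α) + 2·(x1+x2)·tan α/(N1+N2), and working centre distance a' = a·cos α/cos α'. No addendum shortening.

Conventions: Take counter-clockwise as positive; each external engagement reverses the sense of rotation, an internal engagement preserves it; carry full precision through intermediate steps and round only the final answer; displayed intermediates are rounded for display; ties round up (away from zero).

single-mesh involute tooth geometry (25T engaging 36T at module 2.941)
base radii: r_b1 = 33.665140, r_b2 = 48.477802
tip radii: r_a1 = 39.703500, r_a2 = 55.879000
no profile shift: α' = α, a' = a
action lengths: √(r_a1²−r_b1²) = 21.048189, √(r_a2²−r_b2²) = 27.791462
base pitch p_b = π·m·cos α = 8.460973
CR = (21.048189 + 27.791462 − 89.700500·sin 23.68800°)/8.460973 = 1.513057
contact ratio ≈ 1.5131

1.5131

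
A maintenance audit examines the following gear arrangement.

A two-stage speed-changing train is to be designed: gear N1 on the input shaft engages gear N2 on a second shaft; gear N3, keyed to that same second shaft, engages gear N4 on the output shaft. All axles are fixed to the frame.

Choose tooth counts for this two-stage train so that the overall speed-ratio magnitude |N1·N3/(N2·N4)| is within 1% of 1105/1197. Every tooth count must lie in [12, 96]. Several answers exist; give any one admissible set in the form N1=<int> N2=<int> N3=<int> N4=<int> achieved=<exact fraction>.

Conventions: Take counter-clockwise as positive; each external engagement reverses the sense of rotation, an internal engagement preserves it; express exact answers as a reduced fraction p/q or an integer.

N1=13 N2=19 N3=85 N4=63 achieved=1105/1197

2-stage fixed-axis compound train for ratio 1105/1197
target = 1105/1197 in lowest terms: an exact hit needs N1·N3 = k·1105 and N2·N4 = k·1197 for one integer k, every count in [12, 96]; additionally prefer no 1:1 stage (N1 ≠ N2, N3 ≠ N4)
k = 1: N1·N3 = 1105 = 13·85, N2·N4 = 1197 = 19·63
achieved = 13·85/(19·63) = 1105/1197; |achieved − target| = 0 ≤ 221/23940 ✓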